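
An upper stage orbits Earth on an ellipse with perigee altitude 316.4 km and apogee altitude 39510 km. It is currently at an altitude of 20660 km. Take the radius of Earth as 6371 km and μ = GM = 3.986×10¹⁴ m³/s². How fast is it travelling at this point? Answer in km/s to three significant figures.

v ≈ 3.79 km/s

r_p = 6371 + 316.4 = 6687.4 km = 6.6874×10⁶ m.
r_a = 6371 + 39510 = 45881 km = 4.5881×10⁷ m.
r = 6371 + 20660 = 27031 km = 2.703×10⁷ m.
Semi-major axis a = (r_p + r_a)/2 = 26284 km = 2.628×10⁷ m.
Vis-viva: v² = μ(2/r − 1/a) = 3.986×10¹⁴ × (7.399×10⁻⁸ − 3.805×10⁻⁸) = 1.433×10⁷ m²/s².
v = 3785 m/s = 3.785 km/s.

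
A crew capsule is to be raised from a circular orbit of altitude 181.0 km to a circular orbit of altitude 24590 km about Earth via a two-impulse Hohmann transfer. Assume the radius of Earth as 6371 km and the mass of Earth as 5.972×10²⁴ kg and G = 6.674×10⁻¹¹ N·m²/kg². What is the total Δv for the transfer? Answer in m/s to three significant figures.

Δv_total ≈ 3690 m/s

μ = GM = 6.674×10⁻¹¹ × 5.972×10²⁴ = 3.986×10¹⁴ m³/s².
r₁ = 6371 + 181.0 = 6552.0 km = 6.5520×10⁶ m.
r₂ = 6371 + 24590 = 30961 km = 3.0961×10⁷ m.
Transfer ellipse a_t = (r₁ + r₂)/2 = 1.876×10⁷ m.
At r₁: circular v_c1 = √(μ/r₁) = 7799 m/s; transfer-perigee v_p = √[μ(2/r₁ − 1/a_t)] = 10020 m/s.
Δv₁ = v_p − v_c1 = 2221 m/s.
At r₂: circular v_c2 = √(μ/r₂) = 3588 m/s; transfer-apogee v_a = √[μ(2/r₂ − 1/a_t)] = 2121 m/s.
Δv₂ = v_c2 − v_a = 1467 m/s.
Total Δv = Δv₁ + Δv₂ = 3689 m/s.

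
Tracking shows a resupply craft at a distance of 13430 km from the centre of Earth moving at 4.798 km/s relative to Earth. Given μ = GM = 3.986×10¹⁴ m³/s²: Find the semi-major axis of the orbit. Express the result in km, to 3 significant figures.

a ≈ 11000 km

r = 1.343×10⁷ m.
Vis-viva rearranged: 1/a = 2/r − v²/μ = 1.489×10⁻⁷ − 5.775×10⁻⁸ = 9.117×10⁻⁸ m⁻¹.
a = 1.097×10⁷ m = 10969 km.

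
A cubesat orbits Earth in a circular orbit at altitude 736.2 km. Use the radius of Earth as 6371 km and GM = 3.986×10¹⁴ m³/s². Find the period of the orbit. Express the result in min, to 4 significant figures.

r = 6371 + 736.2 = 7107.2 km = 7.1072×10⁶ m.
Kepler's third law: T = 2π√(r³/μ) = 2π√((7.107×10⁶)³ / 3.986×10¹⁴).
r³/μ = 9.007×10⁵ s², so T = 2π × 9.490×10² = 5.963×10³ s.
Converting: 5.963×10³ s ÷ 60.00 = 99.38 min.

T ≈ 99.38 min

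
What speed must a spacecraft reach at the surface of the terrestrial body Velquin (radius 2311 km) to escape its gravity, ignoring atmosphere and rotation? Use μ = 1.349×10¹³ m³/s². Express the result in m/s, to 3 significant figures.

v_esc ≈ 3420 m/s

r = R = 2.311×10⁶ m.
Escape speed v_esc = √(2μ/r) = √(2 × 1.349×10¹³ / 2.311×10⁶) = √(1.167×10⁷) = 3417 m/s.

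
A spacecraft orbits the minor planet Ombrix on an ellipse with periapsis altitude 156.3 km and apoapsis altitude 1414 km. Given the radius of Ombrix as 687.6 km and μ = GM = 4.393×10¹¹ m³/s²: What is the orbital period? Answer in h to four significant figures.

T ≈ 4.706 h

r_p = 687.6 + 156.3 = 843.90 km = 8.4390×10⁵ m.
r_a = 687.6 + 1414 = 2101.6 km = 2.1016×10⁶ m.
Semi-major axis a = (r_p + r_a)/2 = (843.90 + 2101.6)/2 = 1472.8 km = 1.473×10⁶ m.
By Kepler's third law T = 2π√(a³/μ) = 2π × 2.697×10³ = 1.694×10⁴ s.
= 4.706 h.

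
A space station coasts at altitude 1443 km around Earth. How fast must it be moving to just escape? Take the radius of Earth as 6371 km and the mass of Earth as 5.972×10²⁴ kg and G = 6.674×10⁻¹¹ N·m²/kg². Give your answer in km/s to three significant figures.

v_esc ≈ 10.1 km/s

μ = GM = 6.674×10⁻¹¹ × 5.972×10²⁴ = 3.986×10¹⁴ m³/s².
r = 6371 + 1443 = 7814.0 km = 7.8140×10⁶ m.
Escape speed v_esc = √(2μ/r) = √(2 × 3.986×10¹⁴ / 7.814×10⁶) = √(1.020×10⁸) = 10100 m/s.
= 10.10 km/s.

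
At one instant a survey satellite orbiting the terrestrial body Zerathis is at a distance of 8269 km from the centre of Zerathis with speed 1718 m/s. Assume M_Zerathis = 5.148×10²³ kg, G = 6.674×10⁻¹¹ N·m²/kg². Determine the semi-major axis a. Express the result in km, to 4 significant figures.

μ = GM = 6.674×10⁻¹¹ × 5.148×10²³ = 3.436×10¹³ m³/s².
r = 8.269×10⁶ m.
Vis-viva rearranged: 1/a = 2/r − v²/μ = 2.419×10⁻⁷ − 8.591×10⁻⁸ = 1.560×10⁻⁷ m⁻¹.
a = 6.412×10⁶ m = 6411.8 km.

a ≈ 6412 km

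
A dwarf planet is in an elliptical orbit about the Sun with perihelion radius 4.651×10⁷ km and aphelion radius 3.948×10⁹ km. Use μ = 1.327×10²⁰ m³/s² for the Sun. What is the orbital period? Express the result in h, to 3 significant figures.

T ≈ 428000 h

Semi-major axis a = (r_p + r_a)/2 = (4.6510×10⁷ + 3.9480×10⁹)/2 = 1.9973×10⁹ km = 1.997×10¹² m.
By Kepler's third law T = 2π√(a³/μ) = 2π × 2.450×10⁸ = 1.540×10⁹ s.
= 4.277×10⁵ h.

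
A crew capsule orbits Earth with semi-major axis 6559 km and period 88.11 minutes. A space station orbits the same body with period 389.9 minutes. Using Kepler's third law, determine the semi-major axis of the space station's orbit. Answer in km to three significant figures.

Kepler's third law: a³ ∝ T², so a₂ = a₁ (T₂/T₁)^(2/3).
T₂/T₁ = 4.425, (T₂/T₁)^(2/3) = 2.695.
a₂ = 6559 × 2.695 = 17680 km.

a₂ ≈ 17700 km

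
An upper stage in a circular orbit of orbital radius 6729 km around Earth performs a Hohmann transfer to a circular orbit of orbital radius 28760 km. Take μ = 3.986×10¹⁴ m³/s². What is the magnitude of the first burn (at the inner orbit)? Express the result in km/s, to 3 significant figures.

r₁ = 6729 km = 6.729×10⁶ m.
r₂ = 28760 km = 2.876×10⁷ m.
Transfer ellipse a_t = (r₁ + r₂)/2 = 1.774×10⁷ m.
At r₁: circular v_c1 = √(μ/r₁) = 7697 m/s; transfer-perigee v_p = √[μ(2/r₁ − 1/a_t)] = 9798 m/s.
Δv₁ = v_p − v_c1 = 2102 m/s.
= 2.102 km/s.

Δv ≈ 2.10 km/s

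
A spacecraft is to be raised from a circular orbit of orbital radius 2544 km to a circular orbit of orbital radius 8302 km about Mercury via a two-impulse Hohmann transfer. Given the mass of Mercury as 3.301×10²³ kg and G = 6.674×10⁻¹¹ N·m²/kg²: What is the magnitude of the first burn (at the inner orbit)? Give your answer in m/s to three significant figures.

μ = GM = 6.674×10⁻¹¹ × 3.301×10²³ = 2.203×10¹³ m³/s².
r₁ = 2544 km = 2.544×10⁶ m.
r₂ = 8302 km = 8.302×10⁶ m.
Transfer ellipse a_t = (r₁ + r₂)/2 = 5.423×10⁶ m.
At r₁: circular v_c1 = √(μ/r₁) = 2943 m/s; transfer-periherm v_p = √[μ(2/r₁ − 1/a_t)] = 3641 m/s.
Δv₁ = v_p − v_c1 = 698.3 m/s.

Δv ≈ 698 m/s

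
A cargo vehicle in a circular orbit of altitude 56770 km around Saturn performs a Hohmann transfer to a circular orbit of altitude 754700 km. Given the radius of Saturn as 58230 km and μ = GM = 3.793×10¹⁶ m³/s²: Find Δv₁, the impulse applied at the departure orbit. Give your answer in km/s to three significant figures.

Δv ≈ 5.88 km/s

r₁ = 58230 + 56770 = 115000 km = 1.1500×10⁸ m.
r₂ = 58230 + 754700 = 812930 km = 8.1293×10⁸ m.
Transfer ellipse a_t = (r₁ + r₂)/2 = 4.640×10⁸ m.
At r₁: circular v_c1 = √(μ/r₁) = 18160 m/s; transfer-perikrone v_p = √[μ(2/r₁ − 1/a_t)] = 24040 m/s.
Δv₁ = v_p − v_c1 = 5878 m/s.
= 5.878 km/s.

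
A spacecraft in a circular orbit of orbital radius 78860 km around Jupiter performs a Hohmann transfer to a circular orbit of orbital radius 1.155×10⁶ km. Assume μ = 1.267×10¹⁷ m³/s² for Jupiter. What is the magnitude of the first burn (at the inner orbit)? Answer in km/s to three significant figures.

Δv ≈ 14.8 km/s

r₁ = 78860 km = 7.886×10⁷ m.
r₂ = 1.155×10⁶ km = 1.155×10⁹ m.
Transfer ellipse a_t = (r₁ + r₂)/2 = 6.169×10⁸ m.
At r₁: circular v_c1 = √(μ/r₁) = 40080 m/s; transfer-perijove v_p = √[μ(2/r₁ − 1/a_t)] = 54840 m/s.
Δv₁ = v_p − v_c1 = 14760 m/s.
= 14.76 km/s.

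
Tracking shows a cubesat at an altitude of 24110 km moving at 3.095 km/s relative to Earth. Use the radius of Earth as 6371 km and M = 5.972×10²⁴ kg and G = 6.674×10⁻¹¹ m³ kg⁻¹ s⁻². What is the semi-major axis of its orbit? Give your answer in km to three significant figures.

a ≈ 24000 km

μ = GM = 6.674×10⁻¹¹ × 5.972×10²⁴ = 3.986×10¹⁴ m³/s².
r = 6371 + 24110 = 30481 km = 3.048×10⁷ m.
Specific orbital energy ε = v²/2 − μ/r = (3095)²/2 − 3.986×10¹⁴/3.048×10⁷ = -8.287×10⁶ J/kg.
Since ε = −μ/(2a), a = −μ/(2ε) = 2.405×10⁷ m = 24049 km.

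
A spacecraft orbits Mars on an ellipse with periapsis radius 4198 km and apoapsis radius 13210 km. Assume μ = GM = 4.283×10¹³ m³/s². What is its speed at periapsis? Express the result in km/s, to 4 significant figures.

Semi-major axis a = (r_p + r_a)/2 = 8704.0 km = 8.704×10⁶ m.
Vis-viva: v² = μ(2/r − 1/a) = 4.283×10¹³ × (4.764×10⁻⁷ − 1.149×10⁻⁷) = 1.548×10⁷ m²/s².
v = 3935 m/s = 3.935 km/s.

v ≈ 3.935 km/s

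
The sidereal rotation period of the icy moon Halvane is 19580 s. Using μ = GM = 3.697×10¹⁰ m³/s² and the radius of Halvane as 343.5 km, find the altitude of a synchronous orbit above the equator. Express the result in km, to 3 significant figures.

A synchronous orbit has period T, so by Kepler's third law a = (μT²/4π²)^(1/3).
μT²/4π² = 3.697×10¹⁰ × (1.958×10⁴)² / 39.48 = 3.590×10¹⁷ m³.
a = 7.107×10⁵ m = 710.73 km.
Altitude h = a − R = 710.73 − 343.5 = 367.23 km.

h_sync ≈ 367 km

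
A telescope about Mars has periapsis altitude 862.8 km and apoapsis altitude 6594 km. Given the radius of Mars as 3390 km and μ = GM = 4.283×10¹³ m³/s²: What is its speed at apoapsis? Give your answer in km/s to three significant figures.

v ≈ 1.60 km/s

r_p = 3390 + 862.8 = 4252.8 km = 4.2528×10⁶ m.
r_a = 3390 + 6594 = 9984.0 km = 9.9840×10⁶ m.
Semi-major axis a = (r_p + r_a)/2 = 7118.4 km = 7.118×10⁶ m.
Vis-viva: v² = μ(2/r − 1/a) = 4.283×10¹³ × (2.003×10⁻⁷ − 1.405×10⁻⁷) = 2.563×10⁶ m²/s².
v = 1601 m/s = 1.601 km/s.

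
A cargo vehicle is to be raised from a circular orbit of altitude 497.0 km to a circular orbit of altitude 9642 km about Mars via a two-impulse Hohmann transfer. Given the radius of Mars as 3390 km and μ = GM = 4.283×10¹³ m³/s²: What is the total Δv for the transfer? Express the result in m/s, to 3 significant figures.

r₁ = 3390 + 497.0 = 3887.0 km = 3.8870×10⁶ m.
r₂ = 3390 + 9642 = 13032 km = 1.3032×10⁷ m.
Transfer ellipse a_t = (r₁ + r₂)/2 = 8.460×10⁶ m.
At r₁: circular v_c1 = √(μ/r₁) = 3319 m/s; transfer-periapsis v_p = √[μ(2/r₁ − 1/a_t)] = 4120 m/s.
Δv₁ = v_p − v_c1 = 800.6 m/s.
At r₂: circular v_c2 = √(μ/r₂) = 1813 m/s; transfer-apoapsis v_a = √[μ(2/r₂ − 1/a_t)] = 1229 m/s.
Δv₂ = v_c2 − v_a = 584.0 m/s.
Total Δv = Δv₁ + Δv₂ = 1385 m/s.

Δv_total ≈ 1380 m/s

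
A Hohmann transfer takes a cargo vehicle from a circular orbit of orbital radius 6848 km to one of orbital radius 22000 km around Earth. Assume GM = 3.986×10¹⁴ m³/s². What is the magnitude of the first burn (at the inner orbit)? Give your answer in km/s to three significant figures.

Δv ≈ 1.79 km/s

r₁ = 6848 km = 6.848×10⁶ m.
r₂ = 22000 km = 2.200×10⁷ m.
Transfer ellipse a_t = (r₁ + r₂)/2 = 1.442×10⁷ m.
At r₁: circular v_c1 = √(μ/r₁) = 7629 m/s; transfer-perigee v_p = √[μ(2/r₁ − 1/a_t)] = 9422 m/s.
Δv₁ = v_p − v_c1 = 1793 m/s.
= 1.793 km/s.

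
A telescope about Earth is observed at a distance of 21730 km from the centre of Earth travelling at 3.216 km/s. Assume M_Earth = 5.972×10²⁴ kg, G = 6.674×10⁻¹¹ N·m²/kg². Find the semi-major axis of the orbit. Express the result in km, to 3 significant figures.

μ = GM = 6.674×10⁻¹¹ × 5.972×10²⁴ = 3.986×10¹⁴ m³/s².
r = 2.173×10⁷ m.
Vis-viva rearranged: 1/a = 2/r − v²/μ = 9.204×10⁻⁸ − 2.595×10⁻⁸ = 6.609×10⁻⁸ m⁻¹.
a = 1.513×10⁷ m = 15131 km.

a ≈ 15100 km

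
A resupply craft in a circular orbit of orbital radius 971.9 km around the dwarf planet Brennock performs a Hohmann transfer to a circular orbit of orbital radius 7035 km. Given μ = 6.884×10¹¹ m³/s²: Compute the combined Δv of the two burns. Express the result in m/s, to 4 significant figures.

r₁ = 971.9 km = 9.719×10⁵ m.
r₂ = 7035 km = 7.035×10⁶ m.
Transfer ellipse a_t = (r₁ + r₂)/2 = 4.003×10⁶ m.
At r₁: circular v_c1 = √(μ/r₁) = 841.6 m/s; transfer-periapsis v_p = √[μ(2/r₁ − 1/a_t)] = 1116 m/s.
Δv₁ = v_p − v_c1 = 274.0 m/s.
At r₂: circular v_c2 = √(μ/r₂) = 312.8 m/s; transfer-apoapsis v_a = √[μ(2/r₂ − 1/a_t)] = 154.1 m/s.
Δv₂ = v_c2 − v_a = 158.7 m/s.
Total Δv = Δv₁ + Δv₂ = 432.7 m/s.

Δv_total ≈ 432.7 m/s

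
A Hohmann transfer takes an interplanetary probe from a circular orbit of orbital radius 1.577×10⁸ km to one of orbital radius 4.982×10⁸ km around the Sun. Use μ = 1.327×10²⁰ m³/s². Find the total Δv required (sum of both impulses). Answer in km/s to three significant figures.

Δv_total ≈ 11.7 km/s

r₁ = 1.577×10⁸ km = 1.577×10¹¹ m.
r₂ = 4.982×10⁸ km = 4.982×10¹¹ m.
Transfer ellipse a_t = (r₁ + r₂)/2 = 3.280×10¹¹ m.
At r₁: circular v_c1 = √(μ/r₁) = 29010 m/s; transfer-perihelion v_p = √[μ(2/r₁ − 1/a_t)] = 35750 m/s.
Δv₁ = v_p − v_c1 = 6745 m/s.
At r₂: circular v_c2 = √(μ/r₂) = 16320 m/s; transfer-aphelion v_a = √[μ(2/r₂ − 1/a_t)] = 11320 m/s.
Δv₂ = v_c2 − v_a = 5003 m/s.
Total Δv = Δv₁ + Δv₂ = 11750 m/s = 11.75 km/s.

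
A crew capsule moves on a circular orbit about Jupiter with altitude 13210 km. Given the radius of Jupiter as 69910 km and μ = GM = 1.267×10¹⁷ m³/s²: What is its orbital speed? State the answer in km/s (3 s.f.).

r = 69910 + 13210 = 83120 km = 8.3120×10⁷ m.
For a circular orbit v = √(μ/r) = √(1.267×10¹⁷ / 8.312×10⁷) = √(1.524×10⁹) = 39040 m/s.
That is 39.04 km/s.

v ≈ 39.0 km/s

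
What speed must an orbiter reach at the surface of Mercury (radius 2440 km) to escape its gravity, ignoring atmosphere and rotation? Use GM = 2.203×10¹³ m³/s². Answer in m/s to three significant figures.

v_esc ≈ 4250 m/s

r = R = 2.440×10⁶ m.
Escape speed v_esc = √(2μ/r) = √(2 × 2.203×10¹³ / 2.440×10⁶) = √(1.806×10⁷) = 4249 m/s.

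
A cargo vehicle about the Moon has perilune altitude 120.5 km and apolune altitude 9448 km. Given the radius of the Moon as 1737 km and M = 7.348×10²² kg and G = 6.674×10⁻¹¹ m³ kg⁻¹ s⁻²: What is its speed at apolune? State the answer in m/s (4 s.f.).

v ≈ 353.4 m/s

μ = GM = 6.674×10⁻¹¹ × 7.348×10²² = 4.904×10¹² m³/s².
r_p = 1737 + 120.5 = 1857.5 km = 1.8575×10⁶ m.
r_a = 1737 + 9448 = 11185 km = 1.1185×10⁷ m.
Semi-major axis a = (r_p + r_a)/2 = 6521.2 km = 6.521×10⁶ m.
Vis-viva: v² = μ(2/r − 1/a) = 4.904×10¹² × (1.788×10⁻⁷ − 1.533×10⁻⁷) = 1.249×10⁵ m²/s².
v = 353.4 m/s.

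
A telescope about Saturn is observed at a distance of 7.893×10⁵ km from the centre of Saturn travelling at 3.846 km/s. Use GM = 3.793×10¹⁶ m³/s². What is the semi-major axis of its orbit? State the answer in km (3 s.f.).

a ≈ 4.66×10⁵ km

r = 7.893×10⁸ m.
Specific orbital energy ε = v²/2 − μ/r = (3846)²/2 − 3.793×10¹⁶/7.893×10⁸ = -4.066×10⁷ J/kg.
Since ε = −μ/(2a), a = −μ/(2ε) = 4.664×10⁸ m = 4.6644×10⁵ km.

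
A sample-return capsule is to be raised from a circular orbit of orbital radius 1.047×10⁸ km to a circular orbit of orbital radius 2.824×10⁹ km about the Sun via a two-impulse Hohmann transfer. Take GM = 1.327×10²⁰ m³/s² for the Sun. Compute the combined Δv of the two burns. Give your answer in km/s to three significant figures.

r₁ = 1.047×10⁸ km = 1.047×10¹¹ m.
r₂ = 2.824×10⁹ km = 2.824×10¹² m.
Transfer ellipse a_t = (r₁ + r₂)/2 = 1.464×10¹² m.
At r₁: circular v_c1 = √(μ/r₁) = 35600 m/s; transfer-perihelion v_p = √[μ(2/r₁ − 1/a_t)] = 49440 m/s.
Δv₁ = v_p − v_c1 = 13840 m/s.
At r₂: circular v_c2 = √(μ/r₂) = 6855 m/s; transfer-aphelion v_a = √[μ(2/r₂ − 1/a_t)] = 1833 m/s.
Δv₂ = v_c2 − v_a = 5022 m/s.
Total Δv = Δv₁ + Δv₂ = 18860 m/s = 18.86 km/s.

Δv_total ≈ 18.9 km/s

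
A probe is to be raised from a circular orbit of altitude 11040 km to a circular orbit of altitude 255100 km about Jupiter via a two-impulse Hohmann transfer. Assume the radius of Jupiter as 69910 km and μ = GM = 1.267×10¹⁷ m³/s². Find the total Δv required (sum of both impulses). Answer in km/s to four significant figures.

r₁ = 69910 + 11040 = 80950 km = 8.0950×10⁷ m.
r₂ = 69910 + 255100 = 325010 km = 3.2501×10⁸ m.
Transfer ellipse a_t = (r₁ + r₂)/2 = 2.030×10⁸ m.
At r₁: circular v_c1 = √(μ/r₁) = 39560 m/s; transfer-perijove v_p = √[μ(2/r₁ − 1/a_t)] = 50060 m/s.
Δv₁ = v_p − v_c1 = 10500 m/s.
At r₂: circular v_c2 = √(μ/r₂) = 19740 m/s; transfer-apojove v_a = √[μ(2/r₂ − 1/a_t)] = 12470 m/s.
Δv₂ = v_c2 − v_a = 7276 m/s.
Total Δv = Δv₁ + Δv₂ = 17770 m/s = 17.77 km/s.

Δv_total ≈ 17.77 km/s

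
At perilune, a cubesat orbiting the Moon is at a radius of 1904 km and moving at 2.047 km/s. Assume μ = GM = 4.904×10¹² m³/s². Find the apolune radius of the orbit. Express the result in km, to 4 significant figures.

apolune radius ≈ 8301 km

r_p = 1.904×10⁶ m.
Specific energy ε = v²/2 − μ/r = -4.805×10⁵ J/kg, so a = −μ/(2ε) = 5.103×10⁶ m.
The apsides satisfy r_p + r_a = 2a, so the apolune radius is 2a − r_p = 8.301×10⁶ m = 8301.5 km.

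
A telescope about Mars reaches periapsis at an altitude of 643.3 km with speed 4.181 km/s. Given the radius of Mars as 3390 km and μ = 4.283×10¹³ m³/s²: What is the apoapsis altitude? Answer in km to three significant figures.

apoapsis altitude ≈ 15400 km

r_p = 3390 + 643.3 = 4033.3 km = 4.033×10⁶ m.
Specific energy ε = v²/2 − μ/r = -1.879×10⁶ J/kg, so a = −μ/(2ε) = 1.140×10⁷ m.
The apsides satisfy r_p + r_a = 2a, so the apoapsis radius is 2a − r_p = 1.876×10⁷ m = 18764 km.
Apoapsis altitude = 18764 − 3390 = 15374 km.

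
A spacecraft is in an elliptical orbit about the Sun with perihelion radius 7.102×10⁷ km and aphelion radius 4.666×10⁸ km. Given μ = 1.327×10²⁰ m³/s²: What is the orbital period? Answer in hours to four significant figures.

T ≈ 21120 hours

Semi-major axis a = (r_p + r_a)/2 = (7.1020×10⁷ + 4.6660×10⁸)/2 = 2.6881×10⁸ km = 2.688×10¹¹ m.
By Kepler's third law T = 2π√(a³/μ) = 2π × 1.210×10⁷ = 7.602×10⁷ s.
= 21120 hours.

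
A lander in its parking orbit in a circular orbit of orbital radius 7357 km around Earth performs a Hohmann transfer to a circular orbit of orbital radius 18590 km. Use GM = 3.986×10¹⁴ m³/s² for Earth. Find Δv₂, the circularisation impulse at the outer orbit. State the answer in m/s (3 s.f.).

Δv ≈ 1140 m/s

r₁ = 7357 km = 7.357×10⁶ m.
r₂ = 18590 km = 1.859×10⁷ m.
Transfer ellipse a_t = (r₁ + r₂)/2 = 1.297×10⁷ m.
At r₁: circular v_c1 = √(μ/r₁) = 7361 m/s; transfer-perigee v_p = √[μ(2/r₁ − 1/a_t)] = 8811 m/s.
At r₂: circular v_c2 = √(μ/r₂) = 4631 m/s; transfer-apogee v_a = √[μ(2/r₂ − 1/a_t)] = 3487 m/s.
Δv₂ = v_c2 − v_a = 1144 m/s.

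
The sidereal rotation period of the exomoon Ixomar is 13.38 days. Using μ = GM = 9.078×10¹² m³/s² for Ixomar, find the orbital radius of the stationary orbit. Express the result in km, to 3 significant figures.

T = 13.38 days = 1.156×10⁶ s.
A synchronous orbit has period T, so by Kepler's third law a = (μT²/4π²)^(1/3).
μT²/4π² = 9.078×10¹² × (1.156×10⁶)² / 39.48 = 3.073×10²³ m³.
a = 6.748×10⁷ m = 67482 km.

r_sync ≈ 67500 km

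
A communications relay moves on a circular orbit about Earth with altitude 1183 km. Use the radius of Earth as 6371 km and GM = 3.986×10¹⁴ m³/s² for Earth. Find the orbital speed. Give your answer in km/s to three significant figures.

v ≈ 7.26 km/s

r = 6371 + 1183 = 7554.0 km = 7.5540×10⁶ m.
For a circular orbit v = √(μ/r) = √(3.986×10¹⁴ / 7.554×10⁶) = √(5.277×10⁷) = 7264 m/s.
That is 7.264 km/s.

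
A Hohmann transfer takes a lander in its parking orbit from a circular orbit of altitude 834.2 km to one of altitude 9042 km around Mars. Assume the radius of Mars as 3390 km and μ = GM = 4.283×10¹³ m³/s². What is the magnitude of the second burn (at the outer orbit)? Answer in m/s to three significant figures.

r₁ = 3390 + 834.2 = 4224.2 km = 4.2242×10⁶ m.
r₂ = 3390 + 9042 = 12432 km = 1.2432×10⁷ m.
Transfer ellipse a_t = (r₁ + r₂)/2 = 8.328×10⁶ m.
At r₁: circular v_c1 = √(μ/r₁) = 3184 m/s; transfer-periapsis v_p = √[μ(2/r₁ − 1/a_t)] = 3890 m/s.
At r₂: circular v_c2 = √(μ/r₂) = 1856 m/s; transfer-apoapsis v_a = √[μ(2/r₂ − 1/a_t)] = 1322 m/s.
Δv₂ = v_c2 − v_a = 534.2 m/s.

Δv ≈ 534 m/s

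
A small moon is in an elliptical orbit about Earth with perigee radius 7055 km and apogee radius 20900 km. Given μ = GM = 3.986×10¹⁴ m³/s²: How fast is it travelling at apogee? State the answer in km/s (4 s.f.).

Semi-major axis a = (r_p + r_a)/2 = 13978 km = 1.398×10⁷ m.
Vis-viva: v² = μ(2/r − 1/a) = 3.986×10¹⁴ × (9.569×10⁻⁸ − 7.154×10⁻⁸) = 9.626×10⁶ m²/s².
v = 3103 m/s = 3.103 km/s.

v ≈ 3.103 km/s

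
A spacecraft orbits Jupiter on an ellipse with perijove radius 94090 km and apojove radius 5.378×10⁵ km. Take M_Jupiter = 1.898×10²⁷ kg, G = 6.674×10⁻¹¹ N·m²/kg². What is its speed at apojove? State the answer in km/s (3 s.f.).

v ≈ 8.38 km/s

μ = GM = 6.674×10⁻¹¹ × 1.898×10²⁷ = 1.267×10¹⁷ m³/s².
Semi-major axis a = (r_p + r_a)/2 = 3.1594×10⁵ km = 3.159×10⁸ m.
Vis-viva: v² = μ(2/r − 1/a) = 1.267×10¹⁷ × (3.719×10⁻⁹ − 3.165×10⁻⁹) = 7.014×10⁷ m²/s².
v = 8375 m/s = 8.375 km/s.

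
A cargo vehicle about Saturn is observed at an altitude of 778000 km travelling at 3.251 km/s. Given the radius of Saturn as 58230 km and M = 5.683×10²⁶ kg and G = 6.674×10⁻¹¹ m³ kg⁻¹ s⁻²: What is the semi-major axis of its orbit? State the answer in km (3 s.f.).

a ≈ 4.73×10⁵ km

μ = GM = 6.674×10⁻¹¹ × 5.683×10²⁶ = 3.793×10¹⁶ m³/s².
r = 58230 + 778000 = 8.3623×10⁵ km = 8.362×10⁸ m.
Vis-viva rearranged: 1/a = 2/r − v²/μ = 2.392×10⁻⁹ − 2.787×10⁻¹⁰ = 2.113×10⁻⁹ m⁻¹.
a = 4.733×10⁸ m = 4.7325×10⁵ km.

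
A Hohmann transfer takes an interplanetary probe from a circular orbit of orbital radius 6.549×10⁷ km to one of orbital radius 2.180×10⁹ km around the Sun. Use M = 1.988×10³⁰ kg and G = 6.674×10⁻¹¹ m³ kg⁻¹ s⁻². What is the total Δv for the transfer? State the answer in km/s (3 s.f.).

Δv_total ≈ 23.6 km/s

μ = GM = 6.674×10⁻¹¹ × 1.988×10³⁰ = 1.327×10²⁰ m³/s².
r₁ = 6.549×10⁷ km = 6.549×10¹⁰ m.
r₂ = 2.180×10⁹ km = 2.180×10¹² m.
Transfer ellipse a_t = (r₁ + r₂)/2 = 1.123×10¹² m.
At r₁: circular v_c1 = √(μ/r₁) = 45010 m/s; transfer-perihelion v_p = √[μ(2/r₁ − 1/a_t)] = 62720 m/s.
Δv₁ = v_p − v_c1 = 17710 m/s.
At r₂: circular v_c2 = √(μ/r₂) = 7801 m/s; transfer-aphelion v_a = √[μ(2/r₂ − 1/a_t)] = 1884 m/s.
Δv₂ = v_c2 − v_a = 5917 m/s.
Total Δv = Δv₁ + Δv₂ = 23630 m/s = 23.63 km/s.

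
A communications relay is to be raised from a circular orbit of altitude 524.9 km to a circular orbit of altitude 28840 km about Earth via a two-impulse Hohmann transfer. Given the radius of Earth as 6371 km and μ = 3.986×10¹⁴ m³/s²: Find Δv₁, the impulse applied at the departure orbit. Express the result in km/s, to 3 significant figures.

Δv ≈ 2.23 km/s

r₁ = 6371 + 524.9 = 6895.9 km = 6.8959×10⁶ m.
r₂ = 6371 + 28840 = 35211 km = 3.5211×10⁷ m.
Transfer ellipse a_t = (r₁ + r₂)/2 = 2.105×10⁷ m.
At r₁: circular v_c1 = √(μ/r₁) = 7603 m/s; transfer-perigee v_p = √[μ(2/r₁ − 1/a_t)] = 9832 m/s.
Δv₁ = v_p − v_c1 = 2229 m/s.
= 2.229 km/s.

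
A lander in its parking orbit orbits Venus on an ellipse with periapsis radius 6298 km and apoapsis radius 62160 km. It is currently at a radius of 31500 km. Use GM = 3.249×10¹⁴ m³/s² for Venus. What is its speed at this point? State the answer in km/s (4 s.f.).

Semi-major axis a = (r_p + r_a)/2 = 34229 km = 3.423×10⁷ m.
Vis-viva: v² = μ(2/r − 1/a) = 3.249×10¹⁴ × (6.349×10⁻⁸ − 2.921×10⁻⁸) = 1.114×10⁷ m²/s².
v = 3337 m/s = 3.337 km/s.

v ≈ 3.337 km/s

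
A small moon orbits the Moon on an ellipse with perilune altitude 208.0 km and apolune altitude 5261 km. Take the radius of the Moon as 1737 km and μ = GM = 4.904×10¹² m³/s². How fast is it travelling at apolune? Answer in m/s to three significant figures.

v ≈ 552 m/s

r_p = 1737 + 208.0 = 1945.0 km = 1.9450×10⁶ m.
r_a = 1737 + 5261 = 6998.0 km = 6.9980×10⁶ m.
Semi-major axis a = (r_p + r_a)/2 = 4471.5 km = 4.472×10⁶ m.
Vis-viva: v² = μ(2/r − 1/a) = 4.904×10¹² × (2.858×10⁻⁷ − 2.236×10⁻⁷) = 3.048×10⁵ m²/s².
v = 552.1 m/s.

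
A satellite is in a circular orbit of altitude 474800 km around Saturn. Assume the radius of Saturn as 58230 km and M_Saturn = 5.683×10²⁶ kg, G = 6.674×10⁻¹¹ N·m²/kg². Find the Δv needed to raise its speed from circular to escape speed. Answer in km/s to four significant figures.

μ = GM = 6.674×10⁻¹¹ × 5.683×10²⁶ = 3.793×10¹⁶ m³/s².
r = 58230 + 474800 = 533030 km = 5.3303×10⁸ m.
Circular speed v_c = √(μ/r) = 8435 m/s.
Escape speed v_esc = √(2μ/r) = √2 × v_c = 11930 m/s.
Δv = v_esc − v_c = 3494 m/s = 3.494 km/s.

Δv ≈ 3.494 km/s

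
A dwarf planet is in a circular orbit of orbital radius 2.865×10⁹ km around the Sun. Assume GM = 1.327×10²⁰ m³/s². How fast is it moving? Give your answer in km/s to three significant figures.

v ≈ 6.81 km/s

r = 2.865×10⁹ km = 2.865×10¹² m.
For a circular orbit v = √(μ/r) = √(1.327×10²⁰ / 2.865×10¹²) = √(4.632×10⁷) = 6806 m/s.
That is 6.806 km/s.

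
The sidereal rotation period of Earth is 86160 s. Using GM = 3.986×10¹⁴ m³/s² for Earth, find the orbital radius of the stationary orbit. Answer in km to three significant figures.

r_sync ≈ 42200 km

A synchronous orbit has period T, so by Kepler's third law a = (μT²/4π²)^(1/3).
μT²/4π² = 3.986×10¹⁴ × (8.616×10⁴)² / 39.48 = 7.495×10²² m³.
a = 4.216×10⁷ m = 42163 km.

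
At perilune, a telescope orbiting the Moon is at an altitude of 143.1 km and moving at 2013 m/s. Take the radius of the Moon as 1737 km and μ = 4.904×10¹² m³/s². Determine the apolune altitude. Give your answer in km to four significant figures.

r_p = 1737 + 143.1 = 1880.1 km = 1.880×10⁶ m.
Specific energy ε = v²/2 − μ/r = -5.823×10⁵ J/kg, so a = −μ/(2ε) = 4.211×10⁶ m.
The apsides satisfy r_p + r_a = 2a, so the apolune radius is 2a − r_p = 6.542×10⁶ m = 6541.9 km.
Apolune altitude = 6541.9 − 1737 = 4804.9 km.

apolune altitude ≈ 4805 km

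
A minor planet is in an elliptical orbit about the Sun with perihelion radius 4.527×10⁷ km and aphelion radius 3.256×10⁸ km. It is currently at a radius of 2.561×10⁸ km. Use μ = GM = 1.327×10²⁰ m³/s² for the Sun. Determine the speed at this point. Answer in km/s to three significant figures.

v ≈ 17.9 km/s

Semi-major axis a = (r_p + r_a)/2 = 1.8544×10⁸ km = 1.854×10¹¹ m.
Vis-viva: v² = μ(2/r − 1/a) = 1.327×10²⁰ × (7.809×10⁻¹² − 5.393×10⁻¹²) = 3.207×10⁸ m²/s².
v = 17910 m/s = 17.91 km/s.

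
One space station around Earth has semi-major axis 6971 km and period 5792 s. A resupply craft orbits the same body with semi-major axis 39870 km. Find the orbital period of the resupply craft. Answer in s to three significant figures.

T₂ ≈ 79200 s

Kepler's third law: T² ∝ a³, so T₂ = T₁ (a₂/a₁)^(3/2).
a₂/a₁ = 5.719, (a₂/a₁)^(3/2) = 13.68.
T₂ = 5792 × 13.68 = 79220 s.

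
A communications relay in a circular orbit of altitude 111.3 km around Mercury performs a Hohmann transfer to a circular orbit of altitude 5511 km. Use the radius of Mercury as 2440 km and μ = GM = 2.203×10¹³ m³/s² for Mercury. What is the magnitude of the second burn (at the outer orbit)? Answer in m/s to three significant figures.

Δv ≈ 504 m/s

r₁ = 2440 + 111.3 = 2551.3 km = 2.5513×10⁶ m.
r₂ = 2440 + 5511 = 7951.0 km = 7.9510×10⁶ m.
Transfer ellipse a_t = (r₁ + r₂)/2 = 5.251×10⁶ m.
At r₁: circular v_c1 = √(μ/r₁) = 2939 m/s; transfer-periherm v_p = √[μ(2/r₁ − 1/a_t)] = 3616 m/s.
At r₂: circular v_c2 = √(μ/r₂) = 1665 m/s; transfer-apoherm v_a = √[μ(2/r₂ − 1/a_t)] = 1160 m/s.
Δv₂ = v_c2 − v_a = 504.3 m/s.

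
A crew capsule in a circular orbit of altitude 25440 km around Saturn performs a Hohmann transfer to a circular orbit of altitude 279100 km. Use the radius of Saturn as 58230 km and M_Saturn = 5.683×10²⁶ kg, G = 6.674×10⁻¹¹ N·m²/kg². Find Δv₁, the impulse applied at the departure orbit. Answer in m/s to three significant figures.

μ = GM = 6.674×10⁻¹¹ × 5.683×10²⁶ = 3.793×10¹⁶ m³/s².
r₁ = 58230 + 25440 = 83670 km = 8.3670×10⁷ m.
r₂ = 58230 + 279100 = 337330 km = 3.3733×10⁸ m.
Transfer ellipse a_t = (r₁ + r₂)/2 = 2.105×10⁸ m.
At r₁: circular v_c1 = √(μ/r₁) = 21290 m/s; transfer-perikrone v_p = √[μ(2/r₁ − 1/a_t)] = 26950 m/s.
Δv₁ = v_p − v_c1 = 5661 m/s.

Δv ≈ 5660 m/s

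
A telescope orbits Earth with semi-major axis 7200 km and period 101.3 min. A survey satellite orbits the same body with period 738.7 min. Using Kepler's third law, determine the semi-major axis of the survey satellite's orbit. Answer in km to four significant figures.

a₂ ≈ 27080 km

Kepler's third law: a³ ∝ T², so a₂ = a₁ (T₂/T₁)^(2/3).
T₂/T₁ = 7.292, (T₂/T₁)^(2/3) = 3.760.
a₂ = 7200 × 3.760 = 27080 km.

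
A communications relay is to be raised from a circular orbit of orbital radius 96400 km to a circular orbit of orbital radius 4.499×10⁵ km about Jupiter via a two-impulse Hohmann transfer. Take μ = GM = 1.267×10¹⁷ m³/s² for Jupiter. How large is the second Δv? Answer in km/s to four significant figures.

Δv ≈ 6.812 km/s

r₁ = 96400 km = 9.640×10⁷ m.
r₂ = 4.499×10⁵ km = 4.499×10⁸ m.
Transfer ellipse a_t = (r₁ + r₂)/2 = 2.732×10⁸ m.
At r₁: circular v_c1 = √(μ/r₁) = 36250 m/s; transfer-perijove v_p = √[μ(2/r₁ − 1/a_t)] = 46530 m/s.
At r₂: circular v_c2 = √(μ/r₂) = 16780 m/s; transfer-apojove v_a = √[μ(2/r₂ − 1/a_t)] = 9969 m/s.
Δv₂ = v_c2 − v_a = 6812 m/s.
= 6.812 km/s.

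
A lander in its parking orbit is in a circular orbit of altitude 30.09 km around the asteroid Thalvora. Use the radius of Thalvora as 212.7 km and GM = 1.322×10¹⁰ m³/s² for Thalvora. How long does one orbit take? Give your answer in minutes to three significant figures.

T ≈ 109 minutes

r = 212.7 + 30.09 = 242.79 km = 2.4279×10⁵ m.
Kepler's third law: T = 2π√(r³/μ) = 2π√((2.428×10⁵)³ / 1.322×10¹⁰).
r³/μ = 1.083×10⁶ s², so T = 2π × 1.040×10³ = 6.537×10³ s.
Converting: 6.537×10³ s ÷ 60.00 = 109.0 minutes.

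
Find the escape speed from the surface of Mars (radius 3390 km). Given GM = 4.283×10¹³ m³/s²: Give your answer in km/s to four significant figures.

v_esc ≈ 5.027 km/s

r = R = 3.390×10⁶ m.
Escape speed v_esc = √(2μ/r) = √(2 × 4.283×10¹³ / 3.390×10⁶) = √(2.527×10⁷) = 5027 m/s.
= 5.027 km/s.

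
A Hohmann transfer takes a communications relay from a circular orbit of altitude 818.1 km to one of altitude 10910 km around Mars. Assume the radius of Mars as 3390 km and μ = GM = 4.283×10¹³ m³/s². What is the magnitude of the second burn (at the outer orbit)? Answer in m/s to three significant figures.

r₁ = 3390 + 818.1 = 4208.1 km = 4.2081×10⁶ m.
r₂ = 3390 + 10910 = 14300 km = 1.4300×10⁷ m.
Transfer ellipse a_t = (r₁ + r₂)/2 = 9.254×10⁶ m.
At r₁: circular v_c1 = √(μ/r₁) = 3190 m/s; transfer-periapsis v_p = √[μ(2/r₁ − 1/a_t)] = 3966 m/s.
At r₂: circular v_c2 = √(μ/r₂) = 1731 m/s; transfer-apoapsis v_a = √[μ(2/r₂ − 1/a_t)] = 1167 m/s.
Δv₂ = v_c2 − v_a = 563.6 m/s.

Δv ≈ 564 m/s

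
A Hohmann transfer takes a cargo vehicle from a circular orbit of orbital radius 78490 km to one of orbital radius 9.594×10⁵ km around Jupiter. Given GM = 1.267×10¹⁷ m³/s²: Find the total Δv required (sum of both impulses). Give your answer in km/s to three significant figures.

r₁ = 78490 km = 7.849×10⁷ m.
r₂ = 9.594×10⁵ km = 9.594×10⁸ m.
Transfer ellipse a_t = (r₁ + r₂)/2 = 5.189×10⁸ m.
At r₁: circular v_c1 = √(μ/r₁) = 40180 m/s; transfer-perijove v_p = √[μ(2/r₁ − 1/a_t)] = 54630 m/s.
Δv₁ = v_p − v_c1 = 14450 m/s.
At r₂: circular v_c2 = √(μ/r₂) = 11490 m/s; transfer-apojove v_a = √[μ(2/r₂ − 1/a_t)] = 4469 m/s.
Δv₂ = v_c2 − v_a = 7023 m/s.
Total Δv = Δv₁ + Δv₂ = 21470 m/s = 21.47 km/s.

Δv_total ≈ 21.5 km/s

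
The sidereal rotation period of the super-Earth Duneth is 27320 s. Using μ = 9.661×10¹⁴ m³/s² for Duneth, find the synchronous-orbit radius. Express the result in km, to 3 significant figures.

A synchronous orbit has period T, so by Kepler's third law a = (μT²/4π²)^(1/3).
μT²/4π² = 9.661×10¹⁴ × (2.732×10⁴)² / 39.48 = 1.827×10²² m³.
a = 2.634×10⁷ m = 26335 km.

r_sync ≈ 26300 km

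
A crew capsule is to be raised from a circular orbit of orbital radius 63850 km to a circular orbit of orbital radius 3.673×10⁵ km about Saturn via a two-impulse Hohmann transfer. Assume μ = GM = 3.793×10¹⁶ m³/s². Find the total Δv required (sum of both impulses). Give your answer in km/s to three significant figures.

r₁ = 63850 km = 6.385×10⁷ m.
r₂ = 3.673×10⁵ km = 3.673×10⁸ m.
Transfer ellipse a_t = (r₁ + r₂)/2 = 2.156×10⁸ m.
At r₁: circular v_c1 = √(μ/r₁) = 24370 m/s; transfer-perikrone v_p = √[μ(2/r₁ − 1/a_t)] = 31810 m/s.
Δv₁ = v_p − v_c1 = 7441 m/s.
At r₂: circular v_c2 = √(μ/r₂) = 10160 m/s; transfer-apokrone v_a = √[μ(2/r₂ − 1/a_t)] = 5530 m/s.
Δv₂ = v_c2 − v_a = 4632 m/s.
Total Δv = Δv₁ + Δv₂ = 12070 m/s = 12.07 km/s.

Δv_total ≈ 12.1 km/s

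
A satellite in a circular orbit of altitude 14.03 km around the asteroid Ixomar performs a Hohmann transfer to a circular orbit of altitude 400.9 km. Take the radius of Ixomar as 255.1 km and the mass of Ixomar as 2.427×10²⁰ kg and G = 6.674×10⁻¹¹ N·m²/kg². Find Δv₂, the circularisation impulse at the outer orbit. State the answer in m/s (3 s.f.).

μ = GM = 6.674×10⁻¹¹ × 2.427×10²⁰ = 1.620×10¹⁰ m³/s².
r₁ = 255.1 + 14.03 = 269.13 km = 2.6913×10⁵ m.
r₂ = 255.1 + 400.9 = 656.00 km = 6.5600×10⁵ m.
Transfer ellipse a_t = (r₁ + r₂)/2 = 4.626×10⁵ m.
At r₁: circular v_c1 = √(μ/r₁) = 245.3 m/s; transfer-periapsis v_p = √[μ(2/r₁ − 1/a_t)] = 292.2 m/s.
At r₂: circular v_c2 = √(μ/r₂) = 157.1 m/s; transfer-apoapsis v_a = √[μ(2/r₂ − 1/a_t)] = 119.9 m/s.
Δv₂ = v_c2 − v_a = 37.28 m/s.

Δv ≈ 37.3 m/s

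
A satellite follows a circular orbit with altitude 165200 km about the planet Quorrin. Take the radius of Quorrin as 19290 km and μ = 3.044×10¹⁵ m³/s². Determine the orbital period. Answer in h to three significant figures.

r = 19290 + 165200 = 184490 km = 1.8449×10⁸ m.
Kepler's third law: T = 2π√(r³/μ) = 2π√((1.845×10⁸)³ / 3.044×10¹⁵).
r³/μ = 2.063×10⁹ s², so T = 2π × 4.542×10⁴ = 2.854×10⁵ s.
Converting: 2.854×10⁵ s ÷ 3600 = 79.27 h.

T ≈ 79.3 h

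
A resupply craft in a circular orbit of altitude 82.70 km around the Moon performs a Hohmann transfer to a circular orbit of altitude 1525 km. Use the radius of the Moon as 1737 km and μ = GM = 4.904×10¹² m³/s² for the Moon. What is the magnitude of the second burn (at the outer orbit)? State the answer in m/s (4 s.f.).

Δv ≈ 188.5 m/s

r₁ = 1737 + 82.70 = 1819.7 km = 1.8197×10⁶ m.
r₂ = 1737 + 1525 = 3262.0 km = 3.2620×10⁶ m.
Transfer ellipse a_t = (r₁ + r₂)/2 = 2.541×10⁶ m.
At r₁: circular v_c1 = √(μ/r₁) = 1642 m/s; transfer-perilune v_p = √[μ(2/r₁ − 1/a_t)] = 1860 m/s.
At r₂: circular v_c2 = √(μ/r₂) = 1226 m/s; transfer-apolune v_a = √[μ(2/r₂ − 1/a_t)] = 1038 m/s.
Δv₂ = v_c2 − v_a = 188.5 m/s.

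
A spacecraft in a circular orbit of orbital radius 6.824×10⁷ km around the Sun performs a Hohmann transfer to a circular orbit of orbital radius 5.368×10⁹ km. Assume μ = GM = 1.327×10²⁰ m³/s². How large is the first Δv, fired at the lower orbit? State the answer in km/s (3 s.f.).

r₁ = 6.824×10⁷ km = 6.824×10¹⁰ m.
r₂ = 5.368×10⁹ km = 5.368×10¹² m.
Transfer ellipse a_t = (r₁ + r₂)/2 = 2.718×10¹² m.
At r₁: circular v_c1 = √(μ/r₁) = 44100 m/s; transfer-perihelion v_p = √[μ(2/r₁ − 1/a_t)] = 61970 m/s.
Δv₁ = v_p − v_c1 = 17870 m/s.
= 17.87 km/s.

Δv ≈ 17.9 km/s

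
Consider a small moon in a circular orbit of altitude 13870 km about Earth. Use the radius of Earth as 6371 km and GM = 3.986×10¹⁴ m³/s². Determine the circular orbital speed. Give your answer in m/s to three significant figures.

r = 6371 + 13870 = 20241 km = 2.0241×10⁷ m.
For a circular orbit v = √(μ/r) = √(3.986×10¹⁴ / 2.024×10⁷) = √(1.969×10⁷) = 4438 m/s.

v ≈ 4440 m/s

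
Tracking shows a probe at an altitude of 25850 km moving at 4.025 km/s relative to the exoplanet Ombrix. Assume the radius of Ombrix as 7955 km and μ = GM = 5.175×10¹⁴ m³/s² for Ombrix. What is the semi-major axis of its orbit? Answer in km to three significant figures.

r = 7955 + 25850 = 33805 km = 3.380×10⁷ m.
Specific orbital energy ε = v²/2 − μ/r = (4025)²/2 − 5.175×10¹⁴/3.380×10⁷ = -7.208×10⁶ J/kg.
Since ε = −μ/(2a), a = −μ/(2ε) = 3.590×10⁷ m = 35897 km.

a ≈ 35900 km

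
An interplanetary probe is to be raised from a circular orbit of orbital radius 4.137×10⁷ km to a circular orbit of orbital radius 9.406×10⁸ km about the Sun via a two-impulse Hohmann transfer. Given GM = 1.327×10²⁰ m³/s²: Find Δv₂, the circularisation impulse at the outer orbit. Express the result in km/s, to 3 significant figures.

Δv ≈ 8.43 km/s

r₁ = 4.137×10⁷ km = 4.137×10¹⁰ m.
r₂ = 9.406×10⁸ km = 9.406×10¹¹ m.
Transfer ellipse a_t = (r₁ + r₂)/2 = 4.910×10¹¹ m.
At r₁: circular v_c1 = √(μ/r₁) = 56640 m/s; transfer-perihelion v_p = √[μ(2/r₁ − 1/a_t)] = 78390 m/s.
At r₂: circular v_c2 = √(μ/r₂) = 11880 m/s; transfer-aphelion v_a = √[μ(2/r₂ − 1/a_t)] = 3448 m/s.
Δv₂ = v_c2 − v_a = 8430 m/s.
= 8.430 km/s.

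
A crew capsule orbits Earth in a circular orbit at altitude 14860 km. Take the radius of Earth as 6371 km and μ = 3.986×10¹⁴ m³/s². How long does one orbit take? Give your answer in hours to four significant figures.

r = 6371 + 14860 = 21231 km = 2.1231×10⁷ m.
Kepler's third law: T = 2π√(r³/μ) = 2π√((2.123×10⁷)³ / 3.986×10¹⁴).
r³/μ = 2.401×10⁷ s², so T = 2π × 4.900×10³ = 3.079×10⁴ s.
Converting: 3.079×10⁴ s ÷ 3600 = 8.552 hours.

T ≈ 8.552 hours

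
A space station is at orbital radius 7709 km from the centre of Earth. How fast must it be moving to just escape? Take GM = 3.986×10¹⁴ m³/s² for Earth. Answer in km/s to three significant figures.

r = 7709 km = 7.709×10⁶ m.
Escape speed v_esc = √(2μ/r) = √(2 × 3.986×10¹⁴ / 7.709×10⁶) = √(1.034×10⁸) = 10170 m/s.
= 10.17 km/s.

v_esc ≈ 10.2 km/s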